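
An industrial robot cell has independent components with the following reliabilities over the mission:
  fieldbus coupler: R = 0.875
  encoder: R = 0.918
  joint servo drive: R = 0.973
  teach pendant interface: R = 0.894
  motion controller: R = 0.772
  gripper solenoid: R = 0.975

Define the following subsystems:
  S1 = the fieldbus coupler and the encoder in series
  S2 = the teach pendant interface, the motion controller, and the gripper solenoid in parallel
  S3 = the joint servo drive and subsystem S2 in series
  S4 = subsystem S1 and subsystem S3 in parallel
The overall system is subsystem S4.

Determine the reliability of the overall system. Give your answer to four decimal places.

0.9946

Series (fieldbus coupler and encoder): 0.875000 × 0.918000 = 0.803250
Parallel (teach pendant interface, motion controller, and gripper solenoid): 1 − (1 − 0.894000)(1 − 0.772000)(1 − 0.975000) = 0.999396
Series (joint servo drive and [0.999396]): 0.973000 × 0.999396 = 0.972412
Parallel ([0.803250] and [0.972412]): 1 − (1 − 0.803250)(1 − 0.972412) = 0.9946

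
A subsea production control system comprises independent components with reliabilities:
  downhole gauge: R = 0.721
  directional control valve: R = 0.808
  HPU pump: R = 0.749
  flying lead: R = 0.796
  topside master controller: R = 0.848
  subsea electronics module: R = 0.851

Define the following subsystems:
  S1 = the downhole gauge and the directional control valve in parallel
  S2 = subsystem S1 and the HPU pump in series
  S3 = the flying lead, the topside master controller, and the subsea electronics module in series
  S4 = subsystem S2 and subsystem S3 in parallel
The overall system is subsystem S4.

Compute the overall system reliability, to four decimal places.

Parallel (downhole gauge and directional control valve): 1 − (1 − 0.721000)(1 − 0.808000) = 0.946432
Series ([0.946432] and HPU pump): 0.946432 × 0.749000 = 0.708878
Series (flying lead, topside master controller, and subsea electronics module): 0.796000 × 0.848000 × 0.851000 = 0.574432
Parallel ([0.708878] and [0.574432]): 1 − (1 − 0.708878)(1 − 0.574432) = 0.8761

0.8761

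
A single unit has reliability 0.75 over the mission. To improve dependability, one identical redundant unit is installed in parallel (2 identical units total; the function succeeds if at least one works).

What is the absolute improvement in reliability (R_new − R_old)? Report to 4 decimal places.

0.1875

R_before = 0.75
R_after = 1 − (1 − 0.75)^2 = 0.9375
ΔR = 0.9375 − 0.75 = 0.1875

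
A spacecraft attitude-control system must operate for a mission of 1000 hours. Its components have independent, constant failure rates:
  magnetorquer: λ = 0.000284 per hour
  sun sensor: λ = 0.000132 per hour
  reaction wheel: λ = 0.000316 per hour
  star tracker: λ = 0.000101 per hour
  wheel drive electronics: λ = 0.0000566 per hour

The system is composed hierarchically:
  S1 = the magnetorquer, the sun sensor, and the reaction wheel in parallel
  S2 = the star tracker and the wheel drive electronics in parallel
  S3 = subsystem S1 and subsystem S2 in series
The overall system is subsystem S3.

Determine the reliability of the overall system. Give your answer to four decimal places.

0.9865

R(magnetorquer) = exp(−0.000284 × 1000) = 0.752767
R(sun sensor) = exp(−0.000132 × 1000) = 0.876341
R(reaction wheel) = exp(−0.000316 × 1000) = 0.729059
R(star tracker) = exp(−0.000101 × 1000) = 0.903933
R(wheel drive electronics) = exp(−0.0000566 × 1000) = 0.944972
Parallel (magnetorquer, sun sensor, and reaction wheel): 1 − (1 − 0.752767)(1 − 0.876341)(1 − 0.729059) = 0.991717
Parallel (star tracker and wheel drive electronics): 1 − (1 − 0.903933)(1 − 0.944972) = 0.994714
Series ([0.991717] and [0.994714]): 0.991717 × 0.994714 = 0.9865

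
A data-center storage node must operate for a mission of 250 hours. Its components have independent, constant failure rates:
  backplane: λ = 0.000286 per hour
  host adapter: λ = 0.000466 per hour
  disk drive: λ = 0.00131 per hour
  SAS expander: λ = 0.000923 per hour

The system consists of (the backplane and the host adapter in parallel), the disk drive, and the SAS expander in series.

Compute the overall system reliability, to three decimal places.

0.568

R(backplane) = exp(−0.000286 × 250) = 0.93100
R(host adapter) = exp(−0.000466 × 250) = 0.89003
R(disk drive) = exp(−0.00131 × 250) = 0.72072
R(SAS expander) = exp(−0.000923 × 250) = 0.79394
Parallel (backplane and host adapter): 1 − (1 − 0.93100)(1 − 0.89003) = 0.99241
Series ([0.99241], disk drive, and SAS expander): 0.99241 × 0.72072 × 0.79394 = 0.568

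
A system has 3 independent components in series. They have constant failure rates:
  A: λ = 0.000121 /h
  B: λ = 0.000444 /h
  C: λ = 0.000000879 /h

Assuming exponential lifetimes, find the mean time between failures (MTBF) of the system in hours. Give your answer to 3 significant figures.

Series of exponential components: λ_sys = Σ λ_i
λ_sys = 0.000121 + 0.000444 + 0.000000879 = 5.6588e-04 /h
MTBF = 1 / λ_sys = 1770 h

1770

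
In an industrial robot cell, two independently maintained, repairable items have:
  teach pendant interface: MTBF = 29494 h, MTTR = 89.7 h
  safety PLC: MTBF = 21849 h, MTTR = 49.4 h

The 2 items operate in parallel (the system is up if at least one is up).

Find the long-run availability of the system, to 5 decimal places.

0.99999

A(teach pendant interface) = MTBF/(MTBF+MTTR) = 29494/(29494+89.7) = 0.996968
A(safety PLC) = MTBF/(MTBF+MTTR) = 21849/(21849+49.4) = 0.997744
Parallel availability: 1 − (1 − 0.996968)(1 − 0.997744) = 0.99999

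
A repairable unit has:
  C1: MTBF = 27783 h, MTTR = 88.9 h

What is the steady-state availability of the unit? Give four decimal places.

A(C1) = MTBF/(MTBF+MTTR) = 27783/(27783+88.9) = 0.9968

0.9968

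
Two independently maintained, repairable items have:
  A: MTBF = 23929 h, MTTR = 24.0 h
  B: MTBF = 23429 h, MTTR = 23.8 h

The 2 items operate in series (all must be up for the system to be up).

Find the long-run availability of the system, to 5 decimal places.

A(A) = MTBF/(MTBF+MTTR) = 23929/(23929+24.0) = 0.998998
A(B) = MTBF/(MTBF+MTTR) = 23429/(23429+23.8) = 0.998985
Series availability: 0.998998 × 0.998985 = 0.99798

0.99798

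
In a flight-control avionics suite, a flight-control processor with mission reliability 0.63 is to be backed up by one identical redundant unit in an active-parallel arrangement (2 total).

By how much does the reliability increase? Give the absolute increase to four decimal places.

R_before = 0.63
R_after = 1 − (1 − 0.63)^2 = 0.8631
ΔR = 0.8631 − 0.63 = 0.2331

0.2331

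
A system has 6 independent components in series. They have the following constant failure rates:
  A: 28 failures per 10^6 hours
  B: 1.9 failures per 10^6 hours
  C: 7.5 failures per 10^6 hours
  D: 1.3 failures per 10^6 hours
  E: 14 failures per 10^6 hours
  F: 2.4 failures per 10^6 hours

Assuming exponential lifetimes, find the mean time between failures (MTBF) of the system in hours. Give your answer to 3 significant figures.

18100

Series of exponential components: λ_sys = Σ λ_i
λ_sys = 0.000028 + 0.0000019 + 0.0000075 + 0.0000013 + 0.000014 + 0.0000024 = 5.5100e-05 /h
MTBF = 1 / λ_sys = 18100 h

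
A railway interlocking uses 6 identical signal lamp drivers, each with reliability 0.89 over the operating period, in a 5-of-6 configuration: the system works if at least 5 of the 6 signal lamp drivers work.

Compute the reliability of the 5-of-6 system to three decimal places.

0.866

R = Σ_{i=5}^{6} C(6,i) p^i (1−p)^{6−i} with p = 0.89
C(6,5)·0.89^5·0.11^1 = 0.36855
C(6,6)·0.89^6·0.11^0 = 0.49698
Sum = 0.866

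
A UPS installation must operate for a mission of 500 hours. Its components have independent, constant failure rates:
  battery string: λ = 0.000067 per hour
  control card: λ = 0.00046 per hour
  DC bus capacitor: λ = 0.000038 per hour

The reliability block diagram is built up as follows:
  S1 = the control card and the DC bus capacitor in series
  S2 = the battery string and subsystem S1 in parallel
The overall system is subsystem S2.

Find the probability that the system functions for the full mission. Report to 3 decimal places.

0.993

R(battery string) = exp(−0.000067 × 500) = 0.96705
R(control card) = exp(−0.00046 × 500) = 0.79453
R(DC bus capacitor) = exp(−0.000038 × 500) = 0.98118
Series (control card and DC bus capacitor): 0.79453 × 0.98118 = 0.77958
Parallel (battery string and [0.77958]): 1 − (1 − 0.96705)(1 − 0.77958) = 0.993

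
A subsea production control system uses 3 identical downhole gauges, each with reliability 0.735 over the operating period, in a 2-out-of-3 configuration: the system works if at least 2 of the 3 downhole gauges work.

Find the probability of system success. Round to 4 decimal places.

0.8265

R = Σ_{i=2}^{3} C(3,i) p^i (1−p)^{3−i} with p = 0.735
C(3,2)·0.735^2·0.265^1 = 0.429479
C(3,3)·0.735^3·0.265^0 = 0.397065
Sum = 0.8265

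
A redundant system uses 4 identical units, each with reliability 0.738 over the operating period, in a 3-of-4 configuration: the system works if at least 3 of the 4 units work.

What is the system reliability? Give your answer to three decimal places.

R = Σ_{i=3}^{4} C(4,i) p^i (1−p)^{4−i} with p = 0.738
C(4,3)·0.738^3·0.262^1 = 0.42124
C(4,4)·0.738^4·0.262^0 = 0.29664
Sum = 0.718

0.718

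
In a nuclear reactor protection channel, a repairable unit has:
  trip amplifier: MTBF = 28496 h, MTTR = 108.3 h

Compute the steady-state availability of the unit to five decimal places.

A(trip amplifier) = MTBF/(MTBF+MTTR) = 28496/(28496+108.3) = 0.99621

0.99621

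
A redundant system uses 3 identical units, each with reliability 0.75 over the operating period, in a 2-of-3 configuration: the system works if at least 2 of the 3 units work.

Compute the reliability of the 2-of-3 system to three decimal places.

0.844

R = Σ_{i=2}^{3} C(3,i) p^i (1−p)^{3−i} with p = 0.75
C(3,2)·0.75^2·0.25^1 = 0.42188
C(3,3)·0.75^3·0.25^0 = 0.42188
Sum = 0.844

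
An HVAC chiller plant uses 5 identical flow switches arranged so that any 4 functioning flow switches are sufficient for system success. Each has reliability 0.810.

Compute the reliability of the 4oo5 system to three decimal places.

0.758

R = Σ_{i=4}^{5} C(5,i) p^i (1−p)^{5−i} with p = 0.810
C(5,4)·0.810^4·0.190^1 = 0.40894
C(5,5)·0.810^5·0.190^0 = 0.34868
Sum = 0.758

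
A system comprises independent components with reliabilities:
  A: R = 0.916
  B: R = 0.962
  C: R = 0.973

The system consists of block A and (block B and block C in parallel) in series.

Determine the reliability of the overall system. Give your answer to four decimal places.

Parallel (B and C): 1 − (1 − 0.962000)(1 − 0.973000) = 0.998974
Series (A and [0.998974]): 0.916000 × 0.998974 = 0.9151

0.9151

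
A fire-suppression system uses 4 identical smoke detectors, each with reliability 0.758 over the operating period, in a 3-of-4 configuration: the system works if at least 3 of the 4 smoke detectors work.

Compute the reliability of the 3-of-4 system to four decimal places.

0.7517

R = Σ_{i=3}^{4} C(4,i) p^i (1−p)^{4−i} with p = 0.758
C(4,3)·0.758^3·0.242^1 = 0.421583
C(4,4)·0.758^4·0.242^0 = 0.330124
Sum = 0.7517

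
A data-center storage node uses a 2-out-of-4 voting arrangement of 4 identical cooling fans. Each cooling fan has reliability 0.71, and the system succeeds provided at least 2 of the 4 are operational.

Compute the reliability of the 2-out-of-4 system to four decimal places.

0.9237

R = Σ_{i=2}^{4} C(4,i) p^i (1−p)^{4−i} with p = 0.71
C(4,2)·0.71^2·0.29^2 = 0.254369
C(4,3)·0.71^3·0.29^1 = 0.415177
C(4,4)·0.71^4·0.29^0 = 0.254117
Sum = 0.9237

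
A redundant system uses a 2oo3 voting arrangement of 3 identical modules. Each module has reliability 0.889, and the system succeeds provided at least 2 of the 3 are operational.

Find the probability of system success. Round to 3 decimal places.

R = Σ_{i=2}^{3} C(3,i) p^i (1−p)^{3−i} with p = 0.889
C(3,2)·0.889^2·0.111^1 = 0.26318
C(3,3)·0.889^3·0.111^0 = 0.70260
Sum = 0.966

0.966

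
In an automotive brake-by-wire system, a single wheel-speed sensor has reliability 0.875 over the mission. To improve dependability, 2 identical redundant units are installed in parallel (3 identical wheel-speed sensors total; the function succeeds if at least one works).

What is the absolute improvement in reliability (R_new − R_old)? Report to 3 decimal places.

0.123

R_before = 0.875
R_after = 1 − (1 − 0.875)^3 = 0.998
ΔR = 0.998 − 0.875 = 0.123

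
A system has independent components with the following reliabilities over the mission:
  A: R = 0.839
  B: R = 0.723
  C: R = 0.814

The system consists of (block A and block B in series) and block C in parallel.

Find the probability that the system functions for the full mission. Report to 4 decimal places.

0.9268

Series (A and B): 0.839000 × 0.723000 = 0.606597
Parallel ([0.606597] and C): 1 − (1 − 0.606597)(1 − 0.814000) = 0.9268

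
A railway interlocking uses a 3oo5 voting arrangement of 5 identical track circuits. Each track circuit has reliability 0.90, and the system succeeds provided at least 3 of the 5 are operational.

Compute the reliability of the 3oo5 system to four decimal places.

0.9914

R = Σ_{i=3}^{5} C(5,i) p^i (1−p)^{5−i} with p = 0.90
C(5,3)·0.90^3·0.10^2 = 0.072900
C(5,4)·0.90^4·0.10^1 = 0.328050
C(5,5)·0.90^5·0.10^0 = 0.590490
Sum = 0.9914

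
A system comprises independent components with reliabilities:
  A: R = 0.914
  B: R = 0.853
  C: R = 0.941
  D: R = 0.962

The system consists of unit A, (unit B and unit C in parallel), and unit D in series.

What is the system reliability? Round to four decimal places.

0.8716

Parallel (B and C): 1 − (1 − 0.853000)(1 − 0.941000) = 0.991327
Series (A, [0.991327], and D): 0.914000 × 0.991327 × 0.962000 = 0.8716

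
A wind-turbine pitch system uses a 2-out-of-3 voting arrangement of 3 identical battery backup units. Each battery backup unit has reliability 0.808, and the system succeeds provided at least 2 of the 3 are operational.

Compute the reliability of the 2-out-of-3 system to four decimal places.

0.9036

R = Σ_{i=2}^{3} C(3,i) p^i (1−p)^{3−i} with p = 0.808
C(3,2)·0.808^2·0.192^1 = 0.376050
C(3,3)·0.808^3·0.192^0 = 0.527514
Sum = 0.9036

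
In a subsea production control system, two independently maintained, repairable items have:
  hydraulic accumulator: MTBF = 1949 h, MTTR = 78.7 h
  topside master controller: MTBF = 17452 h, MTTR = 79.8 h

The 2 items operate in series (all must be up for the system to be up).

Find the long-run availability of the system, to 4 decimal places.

A(hydraulic accumulator) = MTBF/(MTBF+MTTR) = 1949/(1949+78.7) = 0.961188
A(topside master controller) = MTBF/(MTBF+MTTR) = 17452/(17452+79.8) = 0.995448
Series availability: 0.961188 × 0.995448 = 0.9568

0.9568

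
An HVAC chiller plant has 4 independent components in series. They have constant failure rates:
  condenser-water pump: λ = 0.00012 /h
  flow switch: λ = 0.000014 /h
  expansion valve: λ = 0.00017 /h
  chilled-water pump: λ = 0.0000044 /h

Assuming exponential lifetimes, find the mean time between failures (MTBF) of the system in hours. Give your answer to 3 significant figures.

3240

Series of exponential components: λ_sys = Σ λ_i
λ_sys = 0.00012 + 0.000014 + 0.00017 + 0.0000044 = 3.0840e-04 /h
MTBF = 1 / λ_sys = 3240 h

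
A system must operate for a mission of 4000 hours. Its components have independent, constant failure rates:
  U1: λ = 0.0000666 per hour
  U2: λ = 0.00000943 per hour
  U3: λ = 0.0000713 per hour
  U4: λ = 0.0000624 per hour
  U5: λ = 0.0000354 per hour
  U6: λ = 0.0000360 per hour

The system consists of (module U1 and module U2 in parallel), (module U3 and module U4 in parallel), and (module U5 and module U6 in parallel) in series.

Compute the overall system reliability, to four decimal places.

0.9204

R(U1) = exp(−0.0000666 × 4000) = 0.766133
R(U2) = exp(−0.00000943 × 4000) = 0.962983
R(U3) = exp(−0.0000713 × 4000) = 0.751864
R(U4) = exp(−0.0000624 × 4000) = 0.779112
R(U5) = exp(−0.0000354 × 4000) = 0.867968
R(U6) = exp(−0.0000360 × 4000) = 0.865888
Parallel (U1 and U2): 1 − (1 − 0.766133)(1 − 0.962983) = 0.991343
Parallel (U3 and U4): 1 − (1 − 0.751864)(1 − 0.779112) = 0.945190
Parallel (U5 and U6): 1 − (1 − 0.867968)(1 − 0.865888) = 0.982293
Series ([0.991343], [0.945190], and [0.982293]): 0.991343 × 0.945190 × 0.982293 = 0.9204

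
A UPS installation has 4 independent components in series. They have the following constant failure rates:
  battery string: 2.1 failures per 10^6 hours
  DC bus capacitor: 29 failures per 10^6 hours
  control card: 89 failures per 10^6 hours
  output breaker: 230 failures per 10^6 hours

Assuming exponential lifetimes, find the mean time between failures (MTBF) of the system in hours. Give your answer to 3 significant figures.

Series of exponential components: λ_sys = Σ λ_i
λ_sys = 0.0000021 + 0.000029 + 0.000089 + 0.00023 = 3.5010e-04 /h
MTBF = 1 / λ_sys = 2860 h

2860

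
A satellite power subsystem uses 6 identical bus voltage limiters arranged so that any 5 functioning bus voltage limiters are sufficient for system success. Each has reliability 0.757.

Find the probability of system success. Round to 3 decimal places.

0.551

R = Σ_{i=5}^{6} C(6,i) p^i (1−p)^{6−i} with p = 0.757
C(6,5)·0.757^5·0.243^1 = 0.36244
C(6,6)·0.757^6·0.243^0 = 0.18818
Sum = 0.551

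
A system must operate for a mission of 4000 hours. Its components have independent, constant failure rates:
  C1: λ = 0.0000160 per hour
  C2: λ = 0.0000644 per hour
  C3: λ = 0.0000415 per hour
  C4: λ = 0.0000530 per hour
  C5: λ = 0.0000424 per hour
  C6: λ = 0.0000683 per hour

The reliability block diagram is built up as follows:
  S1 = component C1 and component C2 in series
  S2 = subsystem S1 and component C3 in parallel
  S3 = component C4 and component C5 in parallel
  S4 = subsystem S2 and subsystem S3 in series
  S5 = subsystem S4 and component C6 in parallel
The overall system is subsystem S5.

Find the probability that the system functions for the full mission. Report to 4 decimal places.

R(C1) = exp(−0.0000160 × 4000) = 0.938005
R(C2) = exp(−0.0000644 × 4000) = 0.772904
R(C3) = exp(−0.0000415 × 4000) = 0.847046
R(C4) = exp(−0.0000530 × 4000) = 0.808965
R(C5) = exp(−0.0000424 × 4000) = 0.844002
R(C6) = exp(−0.0000683 × 4000) = 0.760941
Series (C1 and C2): 0.938005 × 0.772904 = 0.724988
Parallel ([0.724988] and C3): 1 − (1 − 0.724988)(1 − 0.847046) = 0.957936
Parallel (C4 and C5): 1 − (1 − 0.808965)(1 − 0.844002) = 0.970199
Series ([0.957936] and [0.970199]): 0.957936 × 0.970199 = 0.929389
Parallel ([0.929389] and C6): 1 − (1 − 0.929389)(1 − 0.760941) = 0.9831

0.9831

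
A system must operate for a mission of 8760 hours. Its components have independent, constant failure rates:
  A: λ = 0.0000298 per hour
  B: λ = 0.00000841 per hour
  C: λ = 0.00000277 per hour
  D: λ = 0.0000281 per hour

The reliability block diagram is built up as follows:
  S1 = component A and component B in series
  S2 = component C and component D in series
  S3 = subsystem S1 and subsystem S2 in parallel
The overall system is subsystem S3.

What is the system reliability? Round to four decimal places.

R(A) = exp(−0.0000298 × 8760) = 0.770244
R(B) = exp(−0.00000841 × 8760) = 0.928977
R(C) = exp(−0.00000277 × 8760) = 0.976027
R(D) = exp(−0.0000281 × 8760) = 0.781800
Series (A and B): 0.770244 × 0.928977 = 0.715539
Series (C and D): 0.976027 × 0.781800 = 0.763058
Parallel ([0.715539] and [0.763058]): 1 − (1 − 0.715539)(1 − 0.763058) = 0.9326

0.9326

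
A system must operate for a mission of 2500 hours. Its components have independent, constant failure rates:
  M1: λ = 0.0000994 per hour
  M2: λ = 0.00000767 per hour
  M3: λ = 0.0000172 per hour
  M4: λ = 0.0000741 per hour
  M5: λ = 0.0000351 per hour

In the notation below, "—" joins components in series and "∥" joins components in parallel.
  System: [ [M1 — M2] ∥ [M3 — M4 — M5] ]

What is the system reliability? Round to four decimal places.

R(M1) = exp(−0.0000994 × 2500) = 0.779970
R(M2) = exp(−0.00000767 × 2500) = 0.981008
R(M3) = exp(−0.0000172 × 2500) = 0.957911
R(M4) = exp(−0.0000741 × 2500) = 0.830897
R(M5) = exp(−0.0000351 × 2500) = 0.915990
Series (M1 and M2): 0.779970 × 0.981008 = 0.765157
Series (M3, M4, and M5): 0.957911 × 0.830897 × 0.915990 = 0.729060
Parallel ([0.765157] and [0.729060]): 1 − (1 − 0.765157)(1 − 0.729060) = 0.9364

0.9364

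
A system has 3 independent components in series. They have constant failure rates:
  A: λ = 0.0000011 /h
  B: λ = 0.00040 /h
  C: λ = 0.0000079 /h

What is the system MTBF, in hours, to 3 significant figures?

2440

Series of exponential components: λ_sys = Σ λ_i
λ_sys = 0.0000011 + 0.00040 + 0.0000079 = 4.0900e-04 /h
MTBF = 1 / λ_sys = 2440 h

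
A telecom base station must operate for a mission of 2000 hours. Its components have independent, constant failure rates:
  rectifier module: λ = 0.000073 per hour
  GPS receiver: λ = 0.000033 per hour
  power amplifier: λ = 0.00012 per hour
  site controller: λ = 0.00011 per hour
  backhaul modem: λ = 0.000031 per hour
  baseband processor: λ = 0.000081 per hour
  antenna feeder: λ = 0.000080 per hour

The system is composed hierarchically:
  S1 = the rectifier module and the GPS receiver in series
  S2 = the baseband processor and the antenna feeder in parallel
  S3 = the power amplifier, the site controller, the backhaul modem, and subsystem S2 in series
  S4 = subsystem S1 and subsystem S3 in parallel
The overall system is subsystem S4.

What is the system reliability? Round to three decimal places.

R(rectifier module) = exp(−0.000073 × 2000) = 0.86416
R(GPS receiver) = exp(−0.000033 × 2000) = 0.93613
R(power amplifier) = exp(−0.00012 × 2000) = 0.78663
R(site controller) = exp(−0.00011 × 2000) = 0.80252
R(backhaul modem) = exp(−0.000031 × 2000) = 0.93988
R(baseband processor) = exp(−0.000081 × 2000) = 0.85044
R(antenna feeder) = exp(−0.000080 × 2000) = 0.85214
Series (rectifier module and GPS receiver): 0.86416 × 0.93613 = 0.80897
Parallel (baseband processor and antenna feeder): 1 − (1 − 0.85044)(1 − 0.85214) = 0.97789
Series (power amplifier, site controller, backhaul modem, and [0.97789]): 0.78663 × 0.80252 × 0.93988 × 0.97789 = 0.58021
Parallel ([0.80897] and [0.58021]): 1 − (1 − 0.80897)(1 − 0.58021) = 0.920

0.920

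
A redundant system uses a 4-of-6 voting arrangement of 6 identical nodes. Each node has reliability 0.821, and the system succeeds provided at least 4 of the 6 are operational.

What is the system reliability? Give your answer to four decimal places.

R = Σ_{i=4}^{6} C(6,i) p^i (1−p)^{6−i} with p = 0.821
C(6,4)·0.821^4·0.179^2 = 0.218358
C(6,5)·0.821^5·0.179^1 = 0.400608
C(6,6)·0.821^6·0.179^0 = 0.306238
Sum = 0.9252

0.9252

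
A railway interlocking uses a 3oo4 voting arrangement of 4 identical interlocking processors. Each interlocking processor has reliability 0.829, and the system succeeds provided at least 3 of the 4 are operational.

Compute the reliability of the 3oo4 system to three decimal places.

0.862

R = Σ_{i=3}^{4} C(4,i) p^i (1−p)^{4−i} with p = 0.829
C(4,3)·0.829^3·0.171^1 = 0.38969
C(4,4)·0.829^4·0.171^0 = 0.47230
Sum = 0.862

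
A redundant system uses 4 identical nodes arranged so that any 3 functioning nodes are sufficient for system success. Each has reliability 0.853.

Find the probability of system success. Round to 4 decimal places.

R = Σ_{i=3}^{4} C(4,i) p^i (1−p)^{4−i} with p = 0.853
C(4,3)·0.853^3·0.147^1 = 0.364942
C(4,4)·0.853^4·0.147^0 = 0.529415
Sum = 0.8944

0.8944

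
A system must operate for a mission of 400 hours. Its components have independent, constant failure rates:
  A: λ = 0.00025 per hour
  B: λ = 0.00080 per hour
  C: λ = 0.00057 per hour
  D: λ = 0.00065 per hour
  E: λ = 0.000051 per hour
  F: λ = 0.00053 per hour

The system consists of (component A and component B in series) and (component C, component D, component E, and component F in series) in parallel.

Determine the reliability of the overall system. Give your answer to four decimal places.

R(A) = exp(−0.00025 × 400) = 0.904837
R(B) = exp(−0.00080 × 400) = 0.726149
R(C) = exp(−0.00057 × 400) = 0.796124
R(D) = exp(−0.00065 × 400) = 0.771052
R(E) = exp(−0.000051 × 400) = 0.979807
R(F) = exp(−0.00053 × 400) = 0.808965
Series (A and B): 0.904837 × 0.726149 = 0.657046
Series (C, D, E, and F): 0.796124 × 0.771052 × 0.979807 × 0.808965 = 0.486558
Parallel ([0.657046] and [0.486558]): 1 − (1 − 0.657046)(1 − 0.486558) = 0.8239

0.8239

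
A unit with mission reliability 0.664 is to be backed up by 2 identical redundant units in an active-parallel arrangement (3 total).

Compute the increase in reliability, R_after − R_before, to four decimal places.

0.2981

R_before = 0.664
R_after = 1 − (1 − 0.664)^3 = 0.9621
ΔR = 0.9621 − 0.664 = 0.2981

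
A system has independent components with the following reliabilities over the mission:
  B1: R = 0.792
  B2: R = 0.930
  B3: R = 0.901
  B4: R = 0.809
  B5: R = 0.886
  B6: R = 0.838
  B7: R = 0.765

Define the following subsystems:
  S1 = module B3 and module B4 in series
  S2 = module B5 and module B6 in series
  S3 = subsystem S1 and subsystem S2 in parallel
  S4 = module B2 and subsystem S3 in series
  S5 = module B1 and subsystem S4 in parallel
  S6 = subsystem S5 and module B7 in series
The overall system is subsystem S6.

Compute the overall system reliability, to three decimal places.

Series (B3 and B4): 0.90100 × 0.80900 = 0.72891
Series (B5 and B6): 0.88600 × 0.83800 = 0.74247
Parallel ([0.72891] and [0.74247]): 1 − (1 − 0.72891)(1 − 0.74247) = 0.93019
Series (B2 and [0.93019]): 0.93000 × 0.93019 = 0.86508
Parallel (B1 and [0.86508]): 1 − (1 − 0.79200)(1 − 0.86508) = 0.97194
Series ([0.97194] and B7): 0.97194 × 0.76500 = 0.744

0.744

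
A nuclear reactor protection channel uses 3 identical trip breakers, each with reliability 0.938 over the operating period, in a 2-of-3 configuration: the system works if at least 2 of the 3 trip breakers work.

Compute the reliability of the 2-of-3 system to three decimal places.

0.989

R = Σ_{i=2}^{3} C(3,i) p^i (1−p)^{3−i} with p = 0.938
C(3,2)·0.938^2·0.062^1 = 0.16365
C(3,3)·0.938^3·0.062^0 = 0.82529
Sum = 0.989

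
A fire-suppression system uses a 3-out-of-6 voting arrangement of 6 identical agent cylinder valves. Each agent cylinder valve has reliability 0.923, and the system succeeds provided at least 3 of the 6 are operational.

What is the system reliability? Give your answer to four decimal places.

0.9995

R = Σ_{i=3}^{6} C(6,i) p^i (1−p)^{6−i} with p = 0.923
C(6,3)·0.923^3·0.077^3 = 0.007180
C(6,4)·0.923^4·0.077^2 = 0.064548
C(6,5)·0.923^5·0.077^1 = 0.309493
C(6,6)·0.923^6·0.077^0 = 0.618316
Sum = 0.9995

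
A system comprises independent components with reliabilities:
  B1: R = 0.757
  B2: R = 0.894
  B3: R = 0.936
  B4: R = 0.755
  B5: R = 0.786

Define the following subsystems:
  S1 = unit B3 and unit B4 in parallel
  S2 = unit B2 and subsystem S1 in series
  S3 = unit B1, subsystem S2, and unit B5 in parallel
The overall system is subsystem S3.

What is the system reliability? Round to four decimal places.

0.9938

Parallel (B3 and B4): 1 − (1 − 0.936000)(1 − 0.755000) = 0.984320
Series (B2 and [0.984320]): 0.894000 × 0.984320 = 0.879982
Parallel (B1, [0.879982], and B5): 1 − (1 − 0.757000)(1 − 0.879982)(1 − 0.786000) = 0.9938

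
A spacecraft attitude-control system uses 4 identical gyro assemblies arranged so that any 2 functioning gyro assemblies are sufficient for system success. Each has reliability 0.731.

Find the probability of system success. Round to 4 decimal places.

0.9378

R = Σ_{i=2}^{4} C(4,i) p^i (1−p)^{4−i} with p = 0.731
C(4,2)·0.731^2·0.269^2 = 0.232001
C(4,3)·0.731^3·0.269^1 = 0.420305
C(4,4)·0.731^4·0.269^0 = 0.285542
Sum = 0.9378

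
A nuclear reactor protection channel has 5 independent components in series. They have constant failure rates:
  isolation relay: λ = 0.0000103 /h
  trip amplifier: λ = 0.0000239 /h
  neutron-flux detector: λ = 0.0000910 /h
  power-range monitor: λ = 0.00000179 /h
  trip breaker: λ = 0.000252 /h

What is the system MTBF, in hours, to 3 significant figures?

Series of exponential components: λ_sys = Σ λ_i
λ_sys = 0.0000103 + 0.0000239 + 0.0000910 + 0.00000179 + 0.000252 = 3.7899e-04 /h
MTBF = 1 / λ_sys = 2640 h

2640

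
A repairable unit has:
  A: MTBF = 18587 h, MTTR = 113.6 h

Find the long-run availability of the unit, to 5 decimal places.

A(A) = MTBF/(MTBF+MTTR) = 18587/(18587+113.6) = 0.99393

0.99393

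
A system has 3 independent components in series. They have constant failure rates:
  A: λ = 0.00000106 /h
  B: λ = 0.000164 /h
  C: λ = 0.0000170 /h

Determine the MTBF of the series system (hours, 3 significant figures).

5490

Series of exponential components: λ_sys = Σ λ_i
λ_sys = 0.00000106 + 0.000164 + 0.0000170 = 1.8206e-04 /h
MTBF = 1 / λ_sys = 5490 h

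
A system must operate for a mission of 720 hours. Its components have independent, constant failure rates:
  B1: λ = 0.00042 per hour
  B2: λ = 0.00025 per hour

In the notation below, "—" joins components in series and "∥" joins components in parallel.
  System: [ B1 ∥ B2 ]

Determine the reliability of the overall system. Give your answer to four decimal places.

R(B1) = exp(−0.00042 × 720) = 0.739042
R(B2) = exp(−0.00025 × 720) = 0.835270
Parallel (B1 and B2): 1 − (1 − 0.739042)(1 − 0.835270) = 0.9570

0.9570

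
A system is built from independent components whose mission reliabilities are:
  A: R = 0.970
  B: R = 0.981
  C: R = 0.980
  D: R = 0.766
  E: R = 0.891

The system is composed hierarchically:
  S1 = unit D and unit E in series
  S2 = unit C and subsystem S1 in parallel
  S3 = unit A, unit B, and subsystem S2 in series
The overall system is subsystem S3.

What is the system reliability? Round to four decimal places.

Series (D and E): 0.766000 × 0.891000 = 0.682506
Parallel (C and [0.682506]): 1 − (1 − 0.980000)(1 − 0.682506) = 0.993650
Series (A, B, and [0.993650]): 0.970000 × 0.981000 × 0.993650 = 0.9455

0.9455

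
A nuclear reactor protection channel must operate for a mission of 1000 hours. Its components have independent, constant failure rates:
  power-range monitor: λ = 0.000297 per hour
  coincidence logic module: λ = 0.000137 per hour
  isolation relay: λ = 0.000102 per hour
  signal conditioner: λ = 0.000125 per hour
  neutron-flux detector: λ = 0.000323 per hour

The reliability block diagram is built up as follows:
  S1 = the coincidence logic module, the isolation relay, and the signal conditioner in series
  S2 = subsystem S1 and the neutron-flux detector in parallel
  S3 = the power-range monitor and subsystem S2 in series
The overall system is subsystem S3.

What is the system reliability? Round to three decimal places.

R(power-range monitor) = exp(−0.000297 × 1000) = 0.74304
R(coincidence logic module) = exp(−0.000137 × 1000) = 0.87197
R(isolation relay) = exp(−0.000102 × 1000) = 0.90303
R(signal conditioner) = exp(−0.000125 × 1000) = 0.88250
R(neutron-flux detector) = exp(−0.000323 × 1000) = 0.72397
Series (coincidence logic module, isolation relay, and signal conditioner): 0.87197 × 0.90303 × 0.88250 = 0.69489
Parallel ([0.69489] and neutron-flux detector): 1 − (1 − 0.69489)(1 − 0.72397) = 0.91578
Series (power-range monitor and [0.91578]): 0.74304 × 0.91578 = 0.680

0.680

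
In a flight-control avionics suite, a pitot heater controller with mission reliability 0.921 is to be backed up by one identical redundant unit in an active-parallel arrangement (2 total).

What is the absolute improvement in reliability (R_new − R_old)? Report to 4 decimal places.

0.0728

R_before = 0.921
R_after = 1 − (1 − 0.921)^2 = 0.9938
ΔR = 0.9938 − 0.921 = 0.0728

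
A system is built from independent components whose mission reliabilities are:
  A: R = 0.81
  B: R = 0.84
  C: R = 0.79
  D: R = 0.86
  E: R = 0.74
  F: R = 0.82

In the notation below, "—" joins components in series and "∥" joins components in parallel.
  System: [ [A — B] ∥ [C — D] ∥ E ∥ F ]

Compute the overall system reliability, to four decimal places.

0.9952

Series (A and B): 0.810000 × 0.840000 = 0.680400
Series (C and D): 0.790000 × 0.860000 = 0.679400
Parallel ([0.680400], [0.679400], E, and F): 1 − (1 − 0.680400)(1 − 0.679400)(1 − 0.740000)(1 − 0.820000) = 0.9952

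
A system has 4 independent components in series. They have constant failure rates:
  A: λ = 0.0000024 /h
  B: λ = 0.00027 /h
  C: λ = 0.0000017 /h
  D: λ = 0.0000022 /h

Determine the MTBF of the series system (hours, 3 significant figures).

Series of exponential components: λ_sys = Σ λ_i
λ_sys = 0.0000024 + 0.00027 + 0.0000017 + 0.0000022 = 2.7630e-04 /h
MTBF = 1 / λ_sys = 3620 h

3620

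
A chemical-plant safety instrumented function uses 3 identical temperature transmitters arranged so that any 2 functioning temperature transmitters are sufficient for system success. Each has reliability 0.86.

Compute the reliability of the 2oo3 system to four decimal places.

0.9467

R = Σ_{i=2}^{3} C(3,i) p^i (1−p)^{3−i} with p = 0.86
C(3,2)·0.86^2·0.14^1 = 0.310632
C(3,3)·0.86^3·0.14^0 = 0.636056
Sum = 0.9467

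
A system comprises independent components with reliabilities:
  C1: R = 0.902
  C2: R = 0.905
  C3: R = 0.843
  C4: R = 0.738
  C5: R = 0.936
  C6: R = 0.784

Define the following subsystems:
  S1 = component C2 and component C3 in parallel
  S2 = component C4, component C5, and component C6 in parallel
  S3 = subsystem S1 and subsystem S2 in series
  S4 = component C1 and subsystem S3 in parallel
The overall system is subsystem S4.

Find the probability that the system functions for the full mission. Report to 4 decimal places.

0.9982

Parallel (C2 and C3): 1 − (1 − 0.905000)(1 − 0.843000) = 0.985085
Parallel (C4, C5, and C6): 1 − (1 − 0.738000)(1 − 0.936000)(1 − 0.784000) = 0.996378
Series ([0.985085] and [0.996378]): 0.985085 × 0.996378 = 0.981517
Parallel (C1 and [0.981517]): 1 − (1 − 0.902000)(1 − 0.981517) = 0.9982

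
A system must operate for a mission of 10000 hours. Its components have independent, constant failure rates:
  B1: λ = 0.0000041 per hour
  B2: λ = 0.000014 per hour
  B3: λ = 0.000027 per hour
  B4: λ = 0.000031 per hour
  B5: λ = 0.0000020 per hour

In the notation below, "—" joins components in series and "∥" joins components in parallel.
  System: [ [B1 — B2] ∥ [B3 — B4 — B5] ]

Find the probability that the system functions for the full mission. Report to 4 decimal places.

0.9253

R(B1) = exp(−0.0000041 × 10000) = 0.959829
R(B2) = exp(−0.000014 × 10000) = 0.869358
R(B3) = exp(−0.000027 × 10000) = 0.763379
R(B4) = exp(−0.000031 × 10000) = 0.733447
R(B5) = exp(−0.0000020 × 10000) = 0.980199
Series (B1 and B2): 0.959829 × 0.869358 = 0.834435
Series (B3, B4, and B5): 0.763379 × 0.733447 × 0.980199 = 0.548811
Parallel ([0.834435] and [0.548811]): 1 − (1 − 0.834435)(1 − 0.548811) = 0.9253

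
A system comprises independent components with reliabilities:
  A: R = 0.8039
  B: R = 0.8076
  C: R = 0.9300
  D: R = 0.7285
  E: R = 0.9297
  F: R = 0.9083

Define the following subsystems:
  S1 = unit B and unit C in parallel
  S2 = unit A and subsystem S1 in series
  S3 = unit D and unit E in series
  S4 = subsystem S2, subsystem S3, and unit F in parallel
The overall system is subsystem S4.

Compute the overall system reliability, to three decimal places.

0.994

Parallel (B and C): 1 − (1 − 0.80760)(1 − 0.93000) = 0.98653
Series (A and [0.98653]): 0.80390 × 0.98653 = 0.79307
Series (D and E): 0.72850 × 0.92970 = 0.67729
Parallel ([0.79307], [0.67729], and F): 1 − (1 − 0.79307)(1 − 0.67729)(1 − 0.90830) = 0.994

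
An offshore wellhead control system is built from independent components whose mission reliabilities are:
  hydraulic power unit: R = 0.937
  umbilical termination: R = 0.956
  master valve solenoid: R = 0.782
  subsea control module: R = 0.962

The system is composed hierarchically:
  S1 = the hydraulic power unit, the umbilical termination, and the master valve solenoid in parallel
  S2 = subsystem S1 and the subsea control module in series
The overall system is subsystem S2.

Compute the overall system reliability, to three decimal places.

Parallel (hydraulic power unit, umbilical termination, and master valve solenoid): 1 − (1 − 0.93700)(1 − 0.95600)(1 − 0.78200) = 0.99940
Series ([0.99940] and subsea control module): 0.99940 × 0.96200 = 0.961

0.961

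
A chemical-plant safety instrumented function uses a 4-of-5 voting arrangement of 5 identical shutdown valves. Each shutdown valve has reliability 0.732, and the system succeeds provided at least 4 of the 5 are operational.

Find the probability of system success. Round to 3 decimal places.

0.595

R = Σ_{i=4}^{5} C(5,i) p^i (1−p)^{5−i} with p = 0.732
C(5,4)·0.732^4·0.268^1 = 0.38472
C(5,5)·0.732^5·0.268^0 = 0.21016
Sum = 0.595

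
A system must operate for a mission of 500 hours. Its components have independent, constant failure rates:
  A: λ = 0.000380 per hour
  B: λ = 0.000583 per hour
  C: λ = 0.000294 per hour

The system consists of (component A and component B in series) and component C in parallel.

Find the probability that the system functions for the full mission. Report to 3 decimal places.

0.948

R(A) = exp(−0.000380 × 500) = 0.82696
R(B) = exp(−0.000583 × 500) = 0.74714
R(C) = exp(−0.000294 × 500) = 0.86329
Series (A and B): 0.82696 × 0.74714 = 0.61785
Parallel ([0.61785] and C): 1 − (1 − 0.61785)(1 − 0.86329) = 0.948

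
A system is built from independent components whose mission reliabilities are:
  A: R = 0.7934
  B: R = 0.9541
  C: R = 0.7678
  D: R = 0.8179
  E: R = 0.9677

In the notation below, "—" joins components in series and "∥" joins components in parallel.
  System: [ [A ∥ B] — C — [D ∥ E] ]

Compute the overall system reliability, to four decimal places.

Parallel (A and B): 1 − (1 − 0.793400)(1 − 0.954100) = 0.990517
Parallel (D and E): 1 − (1 − 0.817900)(1 − 0.967700) = 0.994118
Series ([0.990517], C, and [0.994118]): 0.990517 × 0.767800 × 0.994118 = 0.7560

0.7560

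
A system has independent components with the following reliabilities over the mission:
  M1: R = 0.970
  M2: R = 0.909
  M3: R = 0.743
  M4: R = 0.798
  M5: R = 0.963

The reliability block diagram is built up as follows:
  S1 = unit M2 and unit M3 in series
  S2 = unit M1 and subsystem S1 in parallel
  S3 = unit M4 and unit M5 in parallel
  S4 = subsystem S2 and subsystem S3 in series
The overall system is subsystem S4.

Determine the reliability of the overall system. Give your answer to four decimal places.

Series (M2 and M3): 0.909000 × 0.743000 = 0.675387
Parallel (M1 and [0.675387]): 1 − (1 − 0.970000)(1 − 0.675387) = 0.990262
Parallel (M4 and M5): 1 − (1 − 0.798000)(1 − 0.963000) = 0.992526
Series ([0.990262] and [0.992526]): 0.990262 × 0.992526 = 0.9829

0.9829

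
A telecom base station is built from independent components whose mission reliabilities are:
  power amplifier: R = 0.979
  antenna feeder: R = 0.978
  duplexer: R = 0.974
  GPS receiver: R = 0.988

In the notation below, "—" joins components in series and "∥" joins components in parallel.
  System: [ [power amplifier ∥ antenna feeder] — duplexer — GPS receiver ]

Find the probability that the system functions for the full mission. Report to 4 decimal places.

0.9619

Parallel (power amplifier and antenna feeder): 1 − (1 − 0.979000)(1 − 0.978000) = 0.999538
Series ([0.999538], duplexer, and GPS receiver): 0.999538 × 0.974000 × 0.988000 = 0.9619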